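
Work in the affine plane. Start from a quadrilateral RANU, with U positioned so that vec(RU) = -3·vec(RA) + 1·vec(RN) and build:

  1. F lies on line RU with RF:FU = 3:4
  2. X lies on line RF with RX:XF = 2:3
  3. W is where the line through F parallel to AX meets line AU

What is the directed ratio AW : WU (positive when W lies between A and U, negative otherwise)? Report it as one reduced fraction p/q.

AW:WU = 9/20

Set R = (0, 0), A = (1, 0), N = (0, 1), U = (-3, 1); any affine frame gives the same invariant.
1. F lies on line RU with RF:FU = 3:4 ⇒ F = (-9/7, 3/7)
2. X lies on line RF with RX:XF = 2:3 ⇒ X = (-18/35, 6/35)
3. W is where the line through F parallel to AX meets line AU ⇒ W = (-7/29, 9/29)
W = A + t·(U−A) with t = 9/29, so AW:WU = t:(1−t) = 9/29:20/29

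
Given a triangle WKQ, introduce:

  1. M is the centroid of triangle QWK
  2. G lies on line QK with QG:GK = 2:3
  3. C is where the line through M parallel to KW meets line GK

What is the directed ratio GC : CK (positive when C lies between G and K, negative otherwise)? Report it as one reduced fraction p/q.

Set W = (0, 0), K = (1, 0), Q = (0, 1); any affine frame gives the same invariant.
1. M is the centroid of triangle QWK ⇒ M = (1/3, 1/3)
2. G lies on line QK with QG:GK = 2:3 ⇒ G = (2/5, 3/5)
3. C is where the line through M parallel to KW meets line GK ⇒ C = (2/3, 1/3)
C = G + t·(K−G) with t = 4/9, so GC:CK = t:(1−t) = 4/9:5/9

GC:CK = 4/5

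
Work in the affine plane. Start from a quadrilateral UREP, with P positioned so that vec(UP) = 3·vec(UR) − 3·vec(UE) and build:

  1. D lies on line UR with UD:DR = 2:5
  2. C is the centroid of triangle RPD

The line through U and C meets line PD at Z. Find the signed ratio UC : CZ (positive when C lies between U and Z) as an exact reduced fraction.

Assign U = (0, 0), R = (1, 0), E = (0, 1), P = (3, -3) — the answer is frame-independent, so this choice is without loss of generality.
1. D lies on line UR with UD:DR = 2:5 ⇒ D = (2/7, 0)
2. C is the centroid of triangle RPD ⇒ C = (10/7, -1)
line UC meets PD at Z = (60/77, -6/11)
C = U + t·(Z−U) with t = 11/6, so UC:CZ = 11/6:-5/6

UC:CZ = -11/5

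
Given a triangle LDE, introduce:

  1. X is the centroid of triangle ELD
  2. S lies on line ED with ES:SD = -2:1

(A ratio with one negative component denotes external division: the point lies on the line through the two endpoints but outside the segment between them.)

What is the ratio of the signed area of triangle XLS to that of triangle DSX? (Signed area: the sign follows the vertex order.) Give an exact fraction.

[XLS]:[DSX] = -3

Assign L = (0, 0), D = (1, 0), E = (0, 1) — the answer is frame-independent, so this choice is without loss of generality.
1. X is the centroid of triangle ELD ⇒ X = (1/3, 1/3)
2. S lies on line ED with ES:SD = -2:1 ⇒ S = (2, -1)
2·[XLS] = 1, 2·[DSX] = -1/3
[XLS]:[DSX] = 1:-1/3 = -3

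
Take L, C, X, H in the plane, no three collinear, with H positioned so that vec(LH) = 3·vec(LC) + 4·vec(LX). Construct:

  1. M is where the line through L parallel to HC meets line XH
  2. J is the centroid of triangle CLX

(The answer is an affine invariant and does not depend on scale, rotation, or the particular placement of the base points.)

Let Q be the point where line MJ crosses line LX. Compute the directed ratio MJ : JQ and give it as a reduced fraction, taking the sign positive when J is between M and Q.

Work in coordinates with L = (0, 0), C = (1, 0), X = (0, 1), H = (3, 4).
1. M is where the line through L parallel to HC meets line XH ⇒ M = (1, 2)
2. J is the centroid of triangle CLX ⇒ J = (1/3, 1/3)
line MJ meets LX at Q = (0, -1/2)
J = M + t·(Q−M) with t = 2/3, so MJ:JQ = 2/3:1/3

MJ:JQ = 2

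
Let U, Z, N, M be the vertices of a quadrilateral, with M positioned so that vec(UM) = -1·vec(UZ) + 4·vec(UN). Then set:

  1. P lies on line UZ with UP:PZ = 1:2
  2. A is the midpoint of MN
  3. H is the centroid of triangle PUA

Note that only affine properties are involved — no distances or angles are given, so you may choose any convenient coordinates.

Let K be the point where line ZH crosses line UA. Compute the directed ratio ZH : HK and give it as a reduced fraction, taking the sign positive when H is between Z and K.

ZH:HK = 8

Work in coordinates with U = (0, 0), Z = (1, 0), N = (0, 1), M = (-1, 4).
1. P lies on line UZ with UP:PZ = 1:2 ⇒ P = (1/3, 0)
2. A is the midpoint of MN ⇒ A = (-1/2, 5/2)
3. H is the centroid of triangle PUA ⇒ H = (-1/18, 5/6)
line ZH meets UA at K = (-3/16, 15/16)
H = Z + t·(K−Z) with t = 8/9, so ZH:HK = 8/9:1/9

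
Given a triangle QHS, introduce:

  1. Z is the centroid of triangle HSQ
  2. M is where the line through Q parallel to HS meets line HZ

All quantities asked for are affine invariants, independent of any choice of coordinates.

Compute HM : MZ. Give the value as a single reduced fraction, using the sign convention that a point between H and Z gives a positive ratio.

HM:MZ = -3/2

Work in coordinates with Q = (0, 0), H = (1, 0), S = (0, 1).
1. Z is the centroid of triangle HSQ ⇒ Z = (1/3, 1/3)
2. M is where the line through Q parallel to HS meets line HZ ⇒ M = (-1, 1)
M = H + t·(Z−H) with t = 3, so HM:MZ = t:(1−t) = 3:-2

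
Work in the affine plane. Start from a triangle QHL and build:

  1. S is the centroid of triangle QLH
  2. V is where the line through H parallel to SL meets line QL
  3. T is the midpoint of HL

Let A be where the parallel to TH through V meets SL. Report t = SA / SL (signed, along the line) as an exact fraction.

t = 4

Set Q = (0, 0), H = (1, 0), L = (0, 1); any affine frame gives the same invariant.
1. S is the centroid of triangle QLH ⇒ S = (1/3, 1/3)
2. V is where the line through H parallel to SL meets line QL ⇒ V = (0, 2)
3. T is the midpoint of HL ⇒ T = (1/2, 1/2)
through V parallel to TH: direction (1/2, -1/2); meets SL at A = (-1, 3)
A = S + t·(L−S) with t = 4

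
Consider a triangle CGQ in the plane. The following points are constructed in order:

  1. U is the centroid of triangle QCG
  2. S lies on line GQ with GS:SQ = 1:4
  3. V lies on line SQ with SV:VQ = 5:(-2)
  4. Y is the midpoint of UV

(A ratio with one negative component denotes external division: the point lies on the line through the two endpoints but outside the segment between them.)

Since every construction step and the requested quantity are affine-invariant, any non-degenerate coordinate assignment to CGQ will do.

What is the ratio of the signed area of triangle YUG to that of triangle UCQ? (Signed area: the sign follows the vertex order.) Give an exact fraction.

Work in coordinates with C = (0, 0), G = (1, 0), Q = (0, 1).
1. U is the centroid of triangle QCG ⇒ U = (1/3, 1/3)
2. S lies on line GQ with GS:SQ = 1:4 ⇒ S = (4/5, 1/5)
3. V lies on line SQ with SV:VQ = 5:(-2) ⇒ V = (-8/15, 23/15)
4. Y is the midpoint of UV ⇒ Y = (-1/10, 14/15)
2·[YUG] = 23/90, 2·[UCQ] = -1/3
[YUG]:[UCQ] = 23/90:-1/3 = -23/30

[YUG]:[UCQ] = -23/30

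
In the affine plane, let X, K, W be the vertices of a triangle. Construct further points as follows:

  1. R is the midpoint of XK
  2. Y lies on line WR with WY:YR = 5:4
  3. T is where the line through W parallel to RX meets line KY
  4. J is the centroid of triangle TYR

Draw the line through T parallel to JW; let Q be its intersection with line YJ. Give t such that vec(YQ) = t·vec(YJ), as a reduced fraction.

Choose coordinates X = (0, 0), K = (1, 0), W = (0, 1).
1. R is the midpoint of XK ⇒ R = (1/2, 0)
2. Y lies on line WR with WY:YR = 5:4 ⇒ Y = (5/18, 4/9)
3. T is where the line through W parallel to RX meets line KY ⇒ T = (-5/8, 1)
4. J is the centroid of triangle TYR ⇒ J = (11/216, 13/27)
through T parallel to JW: direction (-11/216, 14/27); meets YJ at Q = (-631/1080, 79/135)
Q = Y + t·(J−Y) with t = 19/5

t = 19/5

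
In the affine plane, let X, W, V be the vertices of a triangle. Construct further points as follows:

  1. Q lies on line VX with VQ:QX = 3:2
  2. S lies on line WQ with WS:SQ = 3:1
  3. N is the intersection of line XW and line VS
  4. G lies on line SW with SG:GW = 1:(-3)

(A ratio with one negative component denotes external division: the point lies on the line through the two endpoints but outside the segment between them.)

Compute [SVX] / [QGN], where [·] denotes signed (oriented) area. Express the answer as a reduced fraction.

Set X = (0, 0), W = (1, 0), V = (0, 1); any affine frame gives the same invariant.
1. Q lies on line VX with VQ:QX = 3:2 ⇒ Q = (0, 2/5)
2. S lies on line WQ with WS:SQ = 3:1 ⇒ S = (1/4, 3/10)
3. N is the intersection of line XW and line VS ⇒ N = (5/14, 0)
4. G lies on line SW with SG:GW = 1:(-3) ⇒ G = (-1/8, 9/20)
2·[SVX] = 1/4, 2·[QGN] = 9/280
[SVX]:[QGN] = 1/4:9/280 = 70/9

[SVX]:[QGN] = 70/9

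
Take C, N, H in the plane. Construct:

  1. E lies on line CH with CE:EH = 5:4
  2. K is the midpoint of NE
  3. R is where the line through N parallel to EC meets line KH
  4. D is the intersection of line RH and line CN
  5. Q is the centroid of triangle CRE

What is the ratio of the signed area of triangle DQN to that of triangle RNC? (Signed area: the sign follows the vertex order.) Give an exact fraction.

[DQN]:[RNC] = -1/39

Work in coordinates with C = (0, 0), N = (1, 0), H = (0, 1).
1. E lies on line CH with CE:EH = 5:4 ⇒ E = (0, 5/9)
2. K is the midpoint of NE ⇒ K = (1/2, 5/18)
3. R is where the line through N parallel to EC meets line KH ⇒ R = (1, -4/9)
4. D is the intersection of line RH and line CN ⇒ D = (9/13, 0)
5. Q is the centroid of triangle CRE ⇒ Q = (1/3, 1/27)
2·[DQN] = -4/351, 2·[RNC] = 4/9
[DQN]:[RNC] = -4/351:4/9 = -1/39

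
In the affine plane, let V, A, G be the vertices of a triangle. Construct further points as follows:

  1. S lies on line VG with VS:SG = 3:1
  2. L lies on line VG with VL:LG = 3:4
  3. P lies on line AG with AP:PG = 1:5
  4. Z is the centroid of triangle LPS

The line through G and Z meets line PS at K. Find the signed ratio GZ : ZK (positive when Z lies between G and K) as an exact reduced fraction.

GZ:ZK = -10/3

Choose coordinates V = (0, 0), A = (1, 0), G = (0, 1).
1. S lies on line VG with VS:SG = 3:1 ⇒ S = (0, 3/4)
2. L lies on line VG with VL:LG = 3:4 ⇒ L = (0, 3/7)
3. P lies on line AG with AP:PG = 1:5 ⇒ P = (5/6, 1/6)
4. Z is the centroid of triangle LPS ⇒ Z = (5/18, 113/252)
line GZ meets PS at K = (7/36, 221/360)
Z = G + t·(K−G) with t = 10/7, so GZ:ZK = 10/7:-3/7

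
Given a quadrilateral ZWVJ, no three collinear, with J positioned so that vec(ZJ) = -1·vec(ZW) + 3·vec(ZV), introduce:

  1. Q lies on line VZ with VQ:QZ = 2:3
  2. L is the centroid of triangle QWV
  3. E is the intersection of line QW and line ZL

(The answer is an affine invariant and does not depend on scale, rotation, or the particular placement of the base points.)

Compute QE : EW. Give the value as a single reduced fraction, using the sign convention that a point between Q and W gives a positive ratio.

Choose coordinates Z = (0, 0), W = (1, 0), V = (0, 1), J = (-1, 3).
1. Q lies on line VZ with VQ:QZ = 2:3 ⇒ Q = (0, 3/5)
2. L is the centroid of triangle QWV ⇒ L = (1/3, 8/15)
3. E is the intersection of line QW and line ZL ⇒ E = (3/11, 24/55)
E = Q + t·(W−Q) with t = 3/11, so QE:EW = t:(1−t) = 3/11:8/11

QE:EW = 3/8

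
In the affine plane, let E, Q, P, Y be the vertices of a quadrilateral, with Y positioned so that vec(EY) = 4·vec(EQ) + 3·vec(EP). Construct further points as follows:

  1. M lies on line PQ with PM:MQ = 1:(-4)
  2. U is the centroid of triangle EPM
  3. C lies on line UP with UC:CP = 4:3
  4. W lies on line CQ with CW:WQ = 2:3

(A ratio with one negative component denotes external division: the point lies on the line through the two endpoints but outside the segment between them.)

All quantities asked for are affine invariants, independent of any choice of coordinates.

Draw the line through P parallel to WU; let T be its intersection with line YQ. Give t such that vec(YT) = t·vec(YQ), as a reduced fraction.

t = 100/113

Assign E = (0, 0), Q = (1, 0), P = (0, 1), Y = (4, 3) — the answer is frame-independent, so this choice is without loss of generality.
1. M lies on line PQ with PM:MQ = 1:(-4) ⇒ M = (-1/3, 4/3)
2. U is the centroid of triangle EPM ⇒ U = (-1/9, 7/9)
3. C lies on line UP with UC:CP = 4:3 ⇒ C = (-1/21, 19/21)
4. W lies on line CQ with CW:WQ = 2:3 ⇒ W = (13/35, 19/35)
through P parallel to WU: direction (-152/315, 74/315); meets YQ at T = (152/113, 39/113)
T = Y + t·(Q−Y) with t = 100/113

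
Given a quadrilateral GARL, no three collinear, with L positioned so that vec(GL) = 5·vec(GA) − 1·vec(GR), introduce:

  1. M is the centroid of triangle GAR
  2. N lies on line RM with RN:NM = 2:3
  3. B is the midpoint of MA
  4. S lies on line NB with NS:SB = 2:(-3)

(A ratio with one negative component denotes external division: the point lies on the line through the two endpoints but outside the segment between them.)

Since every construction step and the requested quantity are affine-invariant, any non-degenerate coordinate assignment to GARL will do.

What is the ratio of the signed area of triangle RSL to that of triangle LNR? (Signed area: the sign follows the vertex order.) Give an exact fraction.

Work in coordinates with G = (0, 0), A = (1, 0), R = (0, 1), L = (5, -1).
1. M is the centroid of triangle GAR ⇒ M = (1/3, 1/3)
2. N lies on line RM with RN:NM = 2:3 ⇒ N = (2/15, 11/15)
3. B is the midpoint of MA ⇒ B = (2/3, 1/6)
4. S lies on line NB with NS:SB = 2:(-3) ⇒ S = (-14/15, 28/15)
2·[RSL] = -37/15, 2·[LNR] = -16/15
[RSL]:[LNR] = -37/15:-16/15 = 37/16

[RSL]:[LNR] = 37/16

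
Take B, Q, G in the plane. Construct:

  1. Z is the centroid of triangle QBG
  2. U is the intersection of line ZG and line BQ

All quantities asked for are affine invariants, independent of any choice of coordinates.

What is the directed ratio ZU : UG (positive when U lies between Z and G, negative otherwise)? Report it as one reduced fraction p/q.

ZU:UG = -1/3

Work in coordinates with B = (0, 0), Q = (1, 0), G = (0, 1).
1. Z is the centroid of triangle QBG ⇒ Z = (1/3, 1/3)
2. U is the intersection of line ZG and line BQ ⇒ U = (1/2, 0)
U = Z + t·(G−Z) with t = -1/2, so ZU:UG = t:(1−t) = -1/2:3/2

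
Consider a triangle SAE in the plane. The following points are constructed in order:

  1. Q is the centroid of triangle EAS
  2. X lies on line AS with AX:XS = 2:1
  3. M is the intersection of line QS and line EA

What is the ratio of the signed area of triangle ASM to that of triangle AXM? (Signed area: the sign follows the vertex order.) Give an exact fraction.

[ASM]:[AXM] = 3/2

Set S = (0, 0), A = (1, 0), E = (0, 1); any affine frame gives the same invariant.
1. Q is the centroid of triangle EAS ⇒ Q = (1/3, 1/3)
2. X lies on line AS with AX:XS = 2:1 ⇒ X = (1/3, 0)
3. M is the intersection of line QS and line EA ⇒ M = (1/2, 1/2)
2·[ASM] = -1/2, 2·[AXM] = -1/3
[ASM]:[AXM] = -1/2:-1/3 = 3/2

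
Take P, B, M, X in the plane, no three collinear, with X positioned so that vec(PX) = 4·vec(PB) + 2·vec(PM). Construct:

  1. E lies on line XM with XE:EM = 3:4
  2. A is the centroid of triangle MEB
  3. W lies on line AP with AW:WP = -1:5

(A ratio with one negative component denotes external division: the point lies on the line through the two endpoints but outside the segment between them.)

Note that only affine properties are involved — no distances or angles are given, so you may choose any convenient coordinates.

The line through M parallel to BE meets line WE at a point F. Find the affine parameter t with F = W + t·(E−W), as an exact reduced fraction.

Assign P = (0, 0), B = (1, 0), M = (0, 1), X = (4, 2) — the answer is frame-independent, so this choice is without loss of generality.
1. E lies on line XM with XE:EM = 3:4 ⇒ E = (16/7, 11/7)
2. A is the centroid of triangle MEB ⇒ A = (23/21, 6/7)
3. W lies on line AP with AW:WP = -1:5 ⇒ W = (115/84, 15/14)
through M parallel to BE: direction (9/7, 11/7); meets WE at F = (-468/469, -103/469)
F = W + t·(E−W) with t = -173/67

t = -173/67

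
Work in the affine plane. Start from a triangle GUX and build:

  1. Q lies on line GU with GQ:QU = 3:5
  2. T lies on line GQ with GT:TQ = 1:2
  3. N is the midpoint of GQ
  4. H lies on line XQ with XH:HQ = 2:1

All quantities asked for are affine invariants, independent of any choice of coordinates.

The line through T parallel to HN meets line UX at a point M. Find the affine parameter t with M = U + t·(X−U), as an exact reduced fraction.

Set G = (0, 0), U = (1, 0), X = (0, 1); any affine frame gives the same invariant.
1. Q lies on line GU with GQ:QU = 3:5 ⇒ Q = (3/8, 0)
2. T lies on line GQ with GT:TQ = 1:2 ⇒ T = (1/8, 0)
3. N is the midpoint of GQ ⇒ N = (3/16, 0)
4. H lies on line XQ with XH:HQ = 2:1 ⇒ H = (1/4, 1/3)
through T parallel to HN: direction (-1/16, -1/3); meets UX at M = (5/19, 14/19)
M = U + t·(X−U) with t = 14/19

t = 14/19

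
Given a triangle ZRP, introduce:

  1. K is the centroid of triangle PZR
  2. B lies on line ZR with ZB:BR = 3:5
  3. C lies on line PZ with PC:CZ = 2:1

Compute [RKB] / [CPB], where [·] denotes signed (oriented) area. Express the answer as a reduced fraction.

[RKB]:[CPB] = -5/6

Choose coordinates Z = (0, 0), R = (1, 0), P = (0, 1).
1. K is the centroid of triangle PZR ⇒ K = (1/3, 1/3)
2. B lies on line ZR with ZB:BR = 3:5 ⇒ B = (3/8, 0)
3. C lies on line PZ with PC:CZ = 2:1 ⇒ C = (0, 1/3)
2·[RKB] = 5/24, 2·[CPB] = -1/4
[RKB]:[CPB] = 5/24:-1/4 = -5/6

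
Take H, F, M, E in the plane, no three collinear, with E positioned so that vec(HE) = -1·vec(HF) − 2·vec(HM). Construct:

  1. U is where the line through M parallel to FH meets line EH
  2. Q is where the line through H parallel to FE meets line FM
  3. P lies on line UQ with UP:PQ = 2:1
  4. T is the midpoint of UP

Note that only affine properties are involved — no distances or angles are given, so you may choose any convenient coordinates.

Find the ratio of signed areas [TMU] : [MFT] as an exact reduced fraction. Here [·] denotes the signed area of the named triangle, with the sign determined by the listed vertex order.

Choose coordinates H = (0, 0), F = (1, 0), M = (0, 1), E = (-1, -2).
1. U is where the line through M parallel to FH meets line EH ⇒ U = (1/2, 1)
2. Q is where the line through H parallel to FE meets line FM ⇒ Q = (1/2, 1/2)
3. P lies on line UQ with UP:PQ = 2:1 ⇒ P = (1/2, 2/3)
4. T is the midpoint of UP ⇒ T = (1/2, 5/6)
2·[TMU] = -1/12, 2·[MFT] = 1/3
[TMU]:[MFT] = -1/12:1/3 = -1/4

[TMU]:[MFT] = -1/4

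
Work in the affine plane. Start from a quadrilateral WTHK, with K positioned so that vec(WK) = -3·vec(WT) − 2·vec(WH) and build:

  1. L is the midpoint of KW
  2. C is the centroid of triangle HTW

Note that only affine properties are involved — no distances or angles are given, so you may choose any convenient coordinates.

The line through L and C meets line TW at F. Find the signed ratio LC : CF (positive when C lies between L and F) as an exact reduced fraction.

Work in coordinates with W = (0, 0), T = (1, 0), H = (0, 1), K = (-3, -2).
1. L is the midpoint of KW ⇒ L = (-3/2, -1)
2. C is the centroid of triangle HTW ⇒ C = (1/3, 1/3)
line LC meets TW at F = (-1/8, 0)
C = L + t·(F−L) with t = 4/3, so LC:CF = 4/3:-1/3

LC:CF = -4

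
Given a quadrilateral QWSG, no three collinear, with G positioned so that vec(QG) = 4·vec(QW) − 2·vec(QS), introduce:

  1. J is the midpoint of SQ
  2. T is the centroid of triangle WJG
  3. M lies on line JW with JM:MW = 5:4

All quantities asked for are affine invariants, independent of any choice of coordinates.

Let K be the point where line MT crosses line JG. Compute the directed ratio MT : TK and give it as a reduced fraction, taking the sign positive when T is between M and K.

Work in coordinates with Q = (0, 0), W = (1, 0), S = (0, 1), G = (4, -2).
1. J is the midpoint of SQ ⇒ J = (0, 1/2)
2. T is the centroid of triangle WJG ⇒ T = (5/3, -1/2)
3. M lies on line JW with JM:MW = 5:4 ⇒ M = (5/9, 2/9)
line MT meets JG at K = (10/3, -19/12)
T = M + t·(K−M) with t = 2/5, so MT:TK = 2/5:3/5

MT:TK = 2/3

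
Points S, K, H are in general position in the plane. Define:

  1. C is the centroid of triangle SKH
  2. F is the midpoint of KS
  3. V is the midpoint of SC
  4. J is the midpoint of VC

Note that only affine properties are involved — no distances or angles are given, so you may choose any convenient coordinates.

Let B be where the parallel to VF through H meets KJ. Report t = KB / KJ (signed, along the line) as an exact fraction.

t = -4

Set S = (0, 0), K = (1, 0), H = (0, 1); any affine frame gives the same invariant.
1. C is the centroid of triangle SKH ⇒ C = (1/3, 1/3)
2. F is the midpoint of KS ⇒ F = (1/2, 0)
3. V is the midpoint of SC ⇒ V = (1/6, 1/6)
4. J is the midpoint of VC ⇒ J = (1/4, 1/4)
through H parallel to VF: direction (1/3, -1/6); meets KJ at B = (4, -1)
B = K + t·(J−K) with t = -4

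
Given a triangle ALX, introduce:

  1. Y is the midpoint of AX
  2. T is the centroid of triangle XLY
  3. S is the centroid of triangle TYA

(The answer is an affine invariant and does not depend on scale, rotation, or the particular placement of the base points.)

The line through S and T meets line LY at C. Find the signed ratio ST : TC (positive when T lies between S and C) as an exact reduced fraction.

ST:TC = -5/3

Assign A = (0, 0), L = (1, 0), X = (0, 1) — the answer is frame-independent, so this choice is without loss of generality.
1. Y is the midpoint of AX ⇒ Y = (0, 1/2)
2. T is the centroid of triangle XLY ⇒ T = (1/3, 1/2)
3. S is the centroid of triangle TYA ⇒ S = (1/9, 1/3)
line ST meets LY at C = (1/5, 2/5)
T = S + t·(C−S) with t = 5/2, so ST:TC = 5/2:-3/2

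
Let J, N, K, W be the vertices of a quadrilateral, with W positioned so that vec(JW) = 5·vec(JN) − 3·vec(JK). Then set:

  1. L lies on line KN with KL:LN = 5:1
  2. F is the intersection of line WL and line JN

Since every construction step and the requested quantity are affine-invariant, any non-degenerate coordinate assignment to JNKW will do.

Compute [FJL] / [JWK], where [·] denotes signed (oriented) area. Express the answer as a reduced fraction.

Set J = (0, 0), N = (1, 0), K = (0, 1), W = (5, -3); any affine frame gives the same invariant.
1. L lies on line KN with KL:LN = 5:1 ⇒ L = (5/6, 1/6)
2. F is the intersection of line WL and line JN ⇒ F = (20/19, 0)
2·[FJL] = -10/57, 2·[JWK] = 5
[FJL]:[JWK] = -10/57:5 = -2/57

[FJL]:[JWK] = -2/57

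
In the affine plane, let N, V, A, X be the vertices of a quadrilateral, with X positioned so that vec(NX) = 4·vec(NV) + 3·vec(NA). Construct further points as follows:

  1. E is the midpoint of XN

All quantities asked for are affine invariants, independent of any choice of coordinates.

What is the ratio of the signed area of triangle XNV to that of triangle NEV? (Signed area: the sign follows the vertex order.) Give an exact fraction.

Choose coordinates N = (0, 0), V = (1, 0), A = (0, 1), X = (4, 3).
1. E is the midpoint of XN ⇒ E = (2, 3/2)
2·[XNV] = 3, 2·[NEV] = -3/2
[XNV]:[NEV] = 3:-3/2 = -2

[XNV]:[NEV] = -2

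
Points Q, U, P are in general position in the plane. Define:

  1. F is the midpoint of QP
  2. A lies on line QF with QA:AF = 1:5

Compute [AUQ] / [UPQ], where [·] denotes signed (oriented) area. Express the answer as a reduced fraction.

Set Q = (0, 0), U = (1, 0), P = (0, 1); any affine frame gives the same invariant.
1. F is the midpoint of QP ⇒ F = (0, 1/2)
2. A lies on line QF with QA:AF = 1:5 ⇒ A = (0, 1/12)
2·[AUQ] = -1/12, 2·[UPQ] = 1
[AUQ]:[UPQ] = -1/12:1 = -1/12

[AUQ]:[UPQ] = -1/12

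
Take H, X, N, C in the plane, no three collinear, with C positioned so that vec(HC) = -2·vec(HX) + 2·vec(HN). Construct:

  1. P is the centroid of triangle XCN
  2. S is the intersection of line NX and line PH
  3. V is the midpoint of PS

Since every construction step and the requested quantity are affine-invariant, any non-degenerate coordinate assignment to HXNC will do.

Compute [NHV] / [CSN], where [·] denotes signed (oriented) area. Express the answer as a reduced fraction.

Choose coordinates H = (0, 0), X = (1, 0), N = (0, 1), C = (-2, 2).
1. P is the centroid of triangle XCN ⇒ P = (-1/3, 1)
2. S is the intersection of line NX and line PH ⇒ S = (-1/2, 3/2)
3. V is the midpoint of PS ⇒ V = (-5/12, 5/4)
2·[NHV] = -5/12, 2·[CSN] = -1/2
[NHV]:[CSN] = -5/12:-1/2 = 5/6

[NHV]:[CSN] = 5/6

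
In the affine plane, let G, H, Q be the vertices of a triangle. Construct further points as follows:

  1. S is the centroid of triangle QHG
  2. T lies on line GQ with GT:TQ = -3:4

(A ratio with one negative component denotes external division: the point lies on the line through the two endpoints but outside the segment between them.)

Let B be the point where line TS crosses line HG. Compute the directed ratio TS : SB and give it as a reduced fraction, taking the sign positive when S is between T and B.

TS:SB = -10

Choose coordinates G = (0, 0), H = (1, 0), Q = (0, 1).
1. S is the centroid of triangle QHG ⇒ S = (1/3, 1/3)
2. T lies on line GQ with GT:TQ = -3:4 ⇒ T = (0, -3)
line TS meets HG at B = (3/10, 0)
S = T + t·(B−T) with t = 10/9, so TS:SB = 10/9:-1/9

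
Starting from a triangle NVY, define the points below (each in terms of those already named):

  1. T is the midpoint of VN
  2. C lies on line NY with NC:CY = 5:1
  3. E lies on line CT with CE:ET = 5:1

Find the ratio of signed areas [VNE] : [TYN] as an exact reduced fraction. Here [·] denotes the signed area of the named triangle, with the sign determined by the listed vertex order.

[VNE]:[TYN] = -5/18

Set N = (0, 0), V = (1, 0), Y = (0, 1); any affine frame gives the same invariant.
1. T is the midpoint of VN ⇒ T = (1/2, 0)
2. C lies on line NY with NC:CY = 5:1 ⇒ C = (0, 5/6)
3. E lies on line CT with CE:ET = 5:1 ⇒ E = (5/12, 5/36)
2·[VNE] = -5/36, 2·[TYN] = 1/2
[VNE]:[TYN] = -5/36:1/2 = -5/18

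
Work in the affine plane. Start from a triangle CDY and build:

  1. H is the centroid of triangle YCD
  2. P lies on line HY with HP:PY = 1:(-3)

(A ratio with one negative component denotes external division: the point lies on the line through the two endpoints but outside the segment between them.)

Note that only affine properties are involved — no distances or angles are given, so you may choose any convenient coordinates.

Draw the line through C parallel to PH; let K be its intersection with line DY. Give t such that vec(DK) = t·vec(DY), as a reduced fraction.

t = 2

Set C = (0, 0), D = (1, 0), Y = (0, 1); any affine frame gives the same invariant.
1. H is the centroid of triangle YCD ⇒ H = (1/3, 1/3)
2. P lies on line HY with HP:PY = 1:(-3) ⇒ P = (1/2, 0)
through C parallel to PH: direction (-1/6, 1/3); meets DY at K = (-1, 2)
K = D + t·(Y−D) with t = 2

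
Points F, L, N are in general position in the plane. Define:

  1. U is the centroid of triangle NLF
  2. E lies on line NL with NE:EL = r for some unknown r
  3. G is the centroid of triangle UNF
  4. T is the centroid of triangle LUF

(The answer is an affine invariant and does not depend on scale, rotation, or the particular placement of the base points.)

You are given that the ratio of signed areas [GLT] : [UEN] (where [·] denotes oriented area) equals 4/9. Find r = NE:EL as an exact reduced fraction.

Assign F = (0, 0), L = (1, 0), N = (0, 1) — the answer is frame-independent, so this choice is without loss of generality.
1. U is the centroid of triangle NLF ⇒ U = (1/3, 1/3)
2. With NE:EL = r, write λ = r/(r+1) so E = N + λ·(L−N); E is affine-linear in λ
3. G is the centroid of triangle UNF ⇒ G = (1/9, 4/9)
4. T is the centroid of triangle LUF ⇒ T = (4/9, 1/9)
Every point depending on E is an affine combination of E and λ-independent points, so each such coordinate is linear in λ; the λ² term in each signed area is a multiple of (L−N)×(L−N) = 0, so 2·[GLT] and 2·[UEN] are each linear in λ. Evaluating at λ=0 and λ=1:
  2·[GLT] = -4/27,   2·[UEN] = 1/3·λ
So [GLT]:[UEN] = (-4/27) / (1/3·λ). Setting this equal to 4/9:
  -4/27 = 4/9·(1/3·λ)  ⇒  λ = -1
Then r = λ/(1−λ) = (-1)/(2) = -1/2. Check: with r = -1/2, E = (-1, 2) and [GLT]:[UEN] = 4/9 as required.

r = -1/2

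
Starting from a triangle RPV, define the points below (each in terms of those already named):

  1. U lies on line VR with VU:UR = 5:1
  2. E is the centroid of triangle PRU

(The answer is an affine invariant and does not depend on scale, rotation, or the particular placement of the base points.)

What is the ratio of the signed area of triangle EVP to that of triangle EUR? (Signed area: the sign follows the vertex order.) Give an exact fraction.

[EVP]:[EUR] = -11

Choose coordinates R = (0, 0), P = (1, 0), V = (0, 1).
1. U lies on line VR with VU:UR = 5:1 ⇒ U = (0, 1/6)
2. E is the centroid of triangle PRU ⇒ E = (1/3, 1/18)
2·[EVP] = -11/18, 2·[EUR] = 1/18
[EVP]:[EUR] = -11/18:1/18 = -11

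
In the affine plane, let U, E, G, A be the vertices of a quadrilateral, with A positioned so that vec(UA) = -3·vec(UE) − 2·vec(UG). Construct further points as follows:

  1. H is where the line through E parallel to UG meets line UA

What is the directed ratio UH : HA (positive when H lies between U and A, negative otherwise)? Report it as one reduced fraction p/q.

UH:HA = -1/4

Assign U = (0, 0), E = (1, 0), G = (0, 1), A = (-3, -2) — the answer is frame-independent, so this choice is without loss of generality.
1. H is where the line through E parallel to UG meets line UA ⇒ H = (1, 2/3)
H = U + t·(A−U) with t = -1/3, so UH:HA = t:(1−t) = -1/3:4/3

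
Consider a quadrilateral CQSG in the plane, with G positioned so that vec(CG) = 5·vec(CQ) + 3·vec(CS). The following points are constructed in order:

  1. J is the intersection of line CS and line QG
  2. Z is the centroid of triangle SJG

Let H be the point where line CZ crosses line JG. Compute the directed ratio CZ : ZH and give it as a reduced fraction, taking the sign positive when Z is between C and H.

CZ:ZH = 2/7

Assign C = (0, 0), Q = (1, 0), S = (0, 1), G = (5, 3) — the answer is frame-independent, so this choice is without loss of generality.
1. J is the intersection of line CS and line QG ⇒ J = (0, -3/4)
2. Z is the centroid of triangle SJG ⇒ Z = (5/3, 13/12)
line CZ meets JG at H = (15/2, 39/8)
Z = C + t·(H−C) with t = 2/9, so CZ:ZH = 2/9:7/9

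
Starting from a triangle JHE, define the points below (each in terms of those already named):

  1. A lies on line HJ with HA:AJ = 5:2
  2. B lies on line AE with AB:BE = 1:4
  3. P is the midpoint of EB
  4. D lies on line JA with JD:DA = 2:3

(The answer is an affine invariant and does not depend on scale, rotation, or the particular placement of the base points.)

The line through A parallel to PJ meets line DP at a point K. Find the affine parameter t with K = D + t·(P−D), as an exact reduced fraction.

Assign J = (0, 0), H = (1, 0), E = (0, 1) — the answer is frame-independent, so this choice is without loss of generality.
1. A lies on line HJ with HA:AJ = 5:2 ⇒ A = (2/7, 0)
2. B lies on line AE with AB:BE = 1:4 ⇒ B = (8/35, 1/5)
3. P is the midpoint of EB ⇒ P = (4/35, 3/5)
4. D lies on line JA with JD:DA = 2:3 ⇒ D = (4/35, 0)
through A parallel to PJ: direction (-4/35, -3/5); meets DP at K = (4/35, -9/10)
K = D + t·(P−D) with t = -3/2

t = -3/2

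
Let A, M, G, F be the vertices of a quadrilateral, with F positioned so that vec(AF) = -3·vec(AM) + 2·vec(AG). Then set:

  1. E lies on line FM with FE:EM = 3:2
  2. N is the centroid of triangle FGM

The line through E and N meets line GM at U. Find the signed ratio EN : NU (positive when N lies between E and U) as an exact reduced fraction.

EN:NU = 1/5

Assign A = (0, 0), M = (1, 0), G = (0, 1), F = (-3, 2) — the answer is frame-independent, so this choice is without loss of generality.
1. E lies on line FM with FE:EM = 3:2 ⇒ E = (-3/5, 4/5)
2. N is the centroid of triangle FGM ⇒ N = (-2/3, 1)
line EN meets GM at U = (-1, 2)
N = E + t·(U−E) with t = 1/6, so EN:NU = 1/6:5/6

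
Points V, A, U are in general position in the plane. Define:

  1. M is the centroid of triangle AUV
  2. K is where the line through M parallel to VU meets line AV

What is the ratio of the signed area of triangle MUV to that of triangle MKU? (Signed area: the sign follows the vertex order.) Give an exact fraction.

Assign V = (0, 0), A = (1, 0), U = (0, 1) — the answer is frame-independent, so this choice is without loss of generality.
1. M is the centroid of triangle AUV ⇒ M = (1/3, 1/3)
2. K is where the line through M parallel to VU meets line AV ⇒ K = (1/3, 0)
2·[MUV] = 1/3, 2·[MKU] = -1/9
[MUV]:[MKU] = 1/3:-1/9 = -3

[MUV]:[MKU] = -3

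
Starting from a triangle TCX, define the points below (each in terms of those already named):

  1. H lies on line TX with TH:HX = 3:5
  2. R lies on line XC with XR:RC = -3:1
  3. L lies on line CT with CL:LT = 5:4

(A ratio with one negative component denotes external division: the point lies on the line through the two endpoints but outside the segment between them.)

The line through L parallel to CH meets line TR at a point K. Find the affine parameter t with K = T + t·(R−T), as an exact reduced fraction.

Choose coordinates T = (0, 0), C = (1, 0), X = (0, 1).
1. H lies on line TX with TH:HX = 3:5 ⇒ H = (0, 3/8)
2. R lies on line XC with XR:RC = -3:1 ⇒ R = (3/2, -1/2)
3. L lies on line CT with CL:LT = 5:4 ⇒ L = (4/9, 0)
through L parallel to CH: direction (-1, 3/8); meets TR at K = (4, -4/3)
K = T + t·(R−T) with t = 8/3

t = 8/3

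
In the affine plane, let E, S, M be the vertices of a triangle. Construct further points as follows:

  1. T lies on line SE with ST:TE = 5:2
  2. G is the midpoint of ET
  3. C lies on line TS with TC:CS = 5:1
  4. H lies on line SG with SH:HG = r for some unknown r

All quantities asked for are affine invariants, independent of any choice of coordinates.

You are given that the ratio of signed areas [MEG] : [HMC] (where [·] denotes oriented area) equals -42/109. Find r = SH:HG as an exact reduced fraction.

Choose coordinates E = (0, 0), S = (1, 0), M = (0, 1).
1. T lies on line SE with ST:TE = 5:2 ⇒ T = (2/7, 0)
2. G is the midpoint of ET ⇒ G = (1/7, 0)
3. C lies on line TS with TC:CS = 5:1 ⇒ C = (37/42, 0)
4. With SH:HG = r, write λ = r/(r+1) so H = S + λ·(G−S); H is affine-linear in λ
Every point depending on H is an affine combination of H and λ-independent points, so each such coordinate is linear in λ; the λ² term in each signed area is a multiple of (G−S)×(G−S) = 0, so 2·[MEG] and 2·[HMC] are each linear in λ. Evaluating at λ=0 and λ=1:
  2·[MEG] = 1/7,   2·[HMC] = -6/7·λ + 5/42
So [MEG]:[HMC] = (1/7) / (-6/7·λ + 5/42). Setting this equal to -42/109:
  1/7 = -42/109·(-6/7·λ + 5/42)  ⇒  λ = 4/7
Then r = λ/(1−λ) = (4/7)/(3/7) = 4/3. Check: with r = 4/3, H = (25/49, 0) and [MEG]:[HMC] = -42/109 as required.

r = 4/3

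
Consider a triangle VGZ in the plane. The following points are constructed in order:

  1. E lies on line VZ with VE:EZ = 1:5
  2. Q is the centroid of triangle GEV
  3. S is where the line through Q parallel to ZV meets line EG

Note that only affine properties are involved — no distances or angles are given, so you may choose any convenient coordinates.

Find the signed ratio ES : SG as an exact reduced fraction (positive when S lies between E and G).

ES:SG = 1/2

Set V = (0, 0), G = (1, 0), Z = (0, 1); any affine frame gives the same invariant.
1. E lies on line VZ with VE:EZ = 1:5 ⇒ E = (0, 1/6)
2. Q is the centroid of triangle GEV ⇒ Q = (1/3, 1/18)
3. S is where the line through Q parallel to ZV meets line EG ⇒ S = (1/3, 1/9)
S = E + t·(G−E) with t = 1/3, so ES:SG = t:(1−t) = 1/3:2/3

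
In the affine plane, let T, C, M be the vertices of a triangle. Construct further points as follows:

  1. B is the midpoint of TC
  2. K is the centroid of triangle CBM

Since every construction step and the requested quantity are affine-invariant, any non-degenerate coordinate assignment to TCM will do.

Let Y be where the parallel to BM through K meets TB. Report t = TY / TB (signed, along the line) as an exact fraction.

Work in coordinates with T = (0, 0), C = (1, 0), M = (0, 1).
1. B is the midpoint of TC ⇒ B = (1/2, 0)
2. K is the centroid of triangle CBM ⇒ K = (1/2, 1/3)
through K parallel to BM: direction (-1/2, 1); meets TB at Y = (2/3, 0)
Y = T + t·(B−T) with t = 4/3

t = 4/3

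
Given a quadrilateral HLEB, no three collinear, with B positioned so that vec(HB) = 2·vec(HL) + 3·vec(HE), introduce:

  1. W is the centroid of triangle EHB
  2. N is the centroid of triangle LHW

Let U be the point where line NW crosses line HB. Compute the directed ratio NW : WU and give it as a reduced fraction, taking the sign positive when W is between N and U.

NW:WU = -13/6

Choose coordinates H = (0, 0), L = (1, 0), E = (0, 1), B = (2, 3).
1. W is the centroid of triangle EHB ⇒ W = (2/3, 4/3)
2. N is the centroid of triangle LHW ⇒ N = (5/9, 4/9)
line NW meets HB at U = (8/13, 12/13)
W = N + t·(U−N) with t = 13/7, so NW:WU = 13/7:-6/7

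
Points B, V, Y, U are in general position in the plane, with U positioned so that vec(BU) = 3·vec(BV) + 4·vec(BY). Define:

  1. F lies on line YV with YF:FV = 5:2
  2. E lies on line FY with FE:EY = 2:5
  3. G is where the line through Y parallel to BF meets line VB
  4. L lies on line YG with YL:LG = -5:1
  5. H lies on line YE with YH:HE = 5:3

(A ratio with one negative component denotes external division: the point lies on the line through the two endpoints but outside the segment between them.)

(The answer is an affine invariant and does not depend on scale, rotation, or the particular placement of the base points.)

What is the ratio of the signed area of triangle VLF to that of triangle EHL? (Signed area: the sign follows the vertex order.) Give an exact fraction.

Assign B = (0, 0), V = (1, 0), Y = (0, 1), U = (3, 4) — the answer is frame-independent, so this choice is without loss of generality.
1. F lies on line YV with YF:FV = 5:2 ⇒ F = (5/7, 2/7)
2. E lies on line FY with FE:EY = 2:5 ⇒ E = (25/49, 24/49)
3. G is where the line through Y parallel to BF meets line VB ⇒ G = (-5/2, 0)
4. L lies on line YG with YL:LG = -5:1 ⇒ L = (-25/8, -1/4)
5. H lies on line YE with YH:HE = 5:3 ⇒ H = (125/392, 267/392)
2·[VLF] = -5/4, 2·[EHL] = 375/448
[VLF]:[EHL] = -5/4:375/448 = -112/75

[VLF]:[EHL] = -112/75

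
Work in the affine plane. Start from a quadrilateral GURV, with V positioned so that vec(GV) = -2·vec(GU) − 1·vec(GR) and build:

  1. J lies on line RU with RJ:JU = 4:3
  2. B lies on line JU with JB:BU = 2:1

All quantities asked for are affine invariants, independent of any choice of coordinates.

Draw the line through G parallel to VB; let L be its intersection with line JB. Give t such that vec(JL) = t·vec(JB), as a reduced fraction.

Assign G = (0, 0), U = (1, 0), R = (0, 1), V = (-2, -1) — the answer is frame-independent, so this choice is without loss of generality.
1. J lies on line RU with RJ:JU = 4:3 ⇒ J = (4/7, 3/7)
2. B lies on line JU with JB:BU = 2:1 ⇒ B = (6/7, 1/7)
through G parallel to VB: direction (20/7, 8/7); meets JB at L = (5/7, 2/7)
L = J + t·(B−J) with t = 1/2

t = 1/2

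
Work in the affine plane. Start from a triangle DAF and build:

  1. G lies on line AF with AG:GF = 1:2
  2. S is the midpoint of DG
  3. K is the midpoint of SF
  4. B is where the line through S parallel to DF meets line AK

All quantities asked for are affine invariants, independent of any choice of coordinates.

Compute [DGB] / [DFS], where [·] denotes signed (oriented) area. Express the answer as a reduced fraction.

Set D = (0, 0), A = (1, 0), F = (0, 1); any affine frame gives the same invariant.
1. G lies on line AF with AG:GF = 1:2 ⇒ G = (2/3, 1/3)
2. S is the midpoint of DG ⇒ S = (1/3, 1/6)
3. K is the midpoint of SF ⇒ K = (1/6, 7/12)
4. B is where the line through S parallel to DF meets line AK ⇒ B = (1/3, 7/15)
2·[DGB] = 1/5, 2·[DFS] = -1/3
[DGB]:[DFS] = 1/5:-1/3 = -3/5

[DGB]:[DFS] = -3/5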